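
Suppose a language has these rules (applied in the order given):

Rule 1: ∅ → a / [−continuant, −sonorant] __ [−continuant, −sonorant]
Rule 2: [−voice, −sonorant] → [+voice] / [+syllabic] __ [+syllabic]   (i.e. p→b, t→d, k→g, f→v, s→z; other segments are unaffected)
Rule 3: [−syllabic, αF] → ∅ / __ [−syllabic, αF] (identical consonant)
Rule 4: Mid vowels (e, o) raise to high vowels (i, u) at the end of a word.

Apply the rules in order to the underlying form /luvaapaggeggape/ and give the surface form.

luvaabagagegagabi

Rule 1 (stop-cluster a-epenthesis): /g/ and /g/ form a stop–stop cluster, so [a] is inserted between them. /g/ and /g/ form a stop–stop cluster, so [a] is inserted between them. /luvaapaggeggape/ → luvaapagagegagape.
Rule 2 (intervocalic voicing): /p/ is a voiceless obstruent between vowels /a/ and /a/, so it voices to [b]. /p/ is a voiceless obstruent between vowels /a/ and /e/, so it voices to [b]. /luvaapagagegagape/ → luvaabagagegagabe.
Rule 3 (degemination): no segment meets the environment; /luvaabagagegagabe/ is unchanged.
Rule 4 (final vowel raising): /e/ is a mid vowel in word-final position, so it raises to [i]. /luvaabagagegagabe/ → luvaabagagegagabi.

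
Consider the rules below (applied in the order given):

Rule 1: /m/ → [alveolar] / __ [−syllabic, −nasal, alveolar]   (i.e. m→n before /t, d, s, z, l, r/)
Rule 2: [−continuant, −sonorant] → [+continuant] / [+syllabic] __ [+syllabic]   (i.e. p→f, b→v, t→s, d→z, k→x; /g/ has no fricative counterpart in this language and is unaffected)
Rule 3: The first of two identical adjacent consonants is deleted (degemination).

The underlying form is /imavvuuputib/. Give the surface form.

Rule 1 (nasal place assimilation): no segment meets the environment; /imavvuuputib/ is unchanged.
Rule 2 (intervocalic spirantization): /p/ is a stop between vowels /u/ and /u/, so it spirantizes to the fricative [f]. /t/ is a stop between vowels /u/ and /i/, so it spirantizes to the fricative [s]. /imavvuuputib/ → imavvuufusib.
Rule 3 (degemination): /vv/ is a geminate; the first /v/ deletes. /imavvuufusib/ → imavuufusib.

imavuufusib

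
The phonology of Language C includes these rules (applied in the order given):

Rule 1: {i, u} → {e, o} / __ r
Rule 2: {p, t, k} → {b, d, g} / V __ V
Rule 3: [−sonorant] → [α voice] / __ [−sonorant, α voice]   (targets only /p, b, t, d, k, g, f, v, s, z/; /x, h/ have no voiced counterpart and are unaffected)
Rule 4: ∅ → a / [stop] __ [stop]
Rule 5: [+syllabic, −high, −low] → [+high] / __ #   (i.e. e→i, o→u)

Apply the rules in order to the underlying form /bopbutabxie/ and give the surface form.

Rule 1 (pre-rhotic lowering): no segment meets the environment; /bopbutabxie/ is unchanged.
Rule 2 (intervocalic voicing): /t/ is a voiceless stop between vowels /u/ and /a/, so it voices to [d]. /bopbutabxie/ → bopbudabxie.
Rule 3 (regressive voicing assimilation): /p/ precedes the voiced obstruent /b/, so it voices to [b] by assimilation. /b/ precedes the voiceless obstruent /x/, so it devoices to [p] by assimilation. /bopbudabxie/ → bobbudapxie.
Rule 4 (stop-cluster a-epenthesis): /b/ and /b/ form a stop–stop cluster, so [a] is inserted between them. /bobbudapxie/ → bobabudapxie.
Rule 5 (final vowel raising): /e/ is a mid vowel in word-final position, so it raises to [i]. /bobabudapxie/ → bobabudapxii.

bobabudapxii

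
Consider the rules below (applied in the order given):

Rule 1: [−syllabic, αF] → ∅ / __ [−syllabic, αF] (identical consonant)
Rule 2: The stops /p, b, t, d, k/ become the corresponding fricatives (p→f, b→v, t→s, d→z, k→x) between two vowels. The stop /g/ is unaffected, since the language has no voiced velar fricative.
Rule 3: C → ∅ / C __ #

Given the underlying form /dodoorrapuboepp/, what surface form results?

Rule 1 (degemination): /rr/ is a geminate; the first /r/ deletes. /pp/ is a geminate; the first /p/ deletes. /dodoorrapuboepp/ → dodoorapuboep.
Rule 2 (intervocalic spirantization): /d/ is a stop between vowels /o/ and /o/, so it spirantizes to the fricative [z]. /p/ is a stop between vowels /a/ and /u/, so it spirantizes to the fricative [f]. /b/ is a stop between vowels /u/ and /o/, so it spirantizes to the fricative [v]. /dodoorapuboep/ → dozoorafuvoep.
Rule 3 (final cluster simplification): no segment meets the environment; /dozoorafuvoep/ is unchanged.

dozoorafuvoep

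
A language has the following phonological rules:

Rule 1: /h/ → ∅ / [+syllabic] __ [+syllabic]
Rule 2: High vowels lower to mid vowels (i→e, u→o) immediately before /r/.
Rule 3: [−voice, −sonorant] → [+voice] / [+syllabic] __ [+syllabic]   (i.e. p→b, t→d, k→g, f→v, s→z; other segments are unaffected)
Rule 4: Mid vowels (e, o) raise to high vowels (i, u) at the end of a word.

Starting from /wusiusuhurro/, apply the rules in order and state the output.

wuziuzuorru

Rule 1 (intervocalic h-deletion): /h/ occurs between vowels /u/ and /u/, so it deletes. /wusiusuhurro/ → wusiusuurro.
Rule 2 (pre-rhotic lowering): /u/ is a high vowel immediately before /r/, so it lowers to [o]. /wusiusuurro/ → wusiusuorro.
Rule 3 (intervocalic voicing): /s/ is a voiceless obstruent between vowels /u/ and /i/, so it voices to [z]. /s/ is a voiceless obstruent between vowels /u/ and /u/, so it voices to [z]. /wusiusuorro/ → wuziuzuorro.
Rule 4 (final vowel raising): /o/ is a mid vowel in word-final position, so it raises to [u]. /wuziuzuorro/ → wuziuzuorru.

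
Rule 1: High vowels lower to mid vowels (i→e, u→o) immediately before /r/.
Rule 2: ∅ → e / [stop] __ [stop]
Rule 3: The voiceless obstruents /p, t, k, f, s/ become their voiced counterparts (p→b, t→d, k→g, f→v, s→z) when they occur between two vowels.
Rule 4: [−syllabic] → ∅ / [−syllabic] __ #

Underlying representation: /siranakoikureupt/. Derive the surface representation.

seranagoigoreubet

Rule 1 (pre-rhotic lowering): /i/ is a high vowel immediately before /r/, so it lowers to [e]. /u/ is a high vowel immediately before /r/, so it lowers to [o]. /siranakoikureupt/ → seranakoikoreupt.
Rule 2 (stop-cluster e-epenthesis): /p/ and /t/ form a stop–stop cluster, so [e] is inserted between them. /seranakoikoreupt/ → seranakoikoreupet.
Rule 3 (intervocalic voicing): /k/ is a voiceless obstruent between vowels /a/ and /o/, so it voices to [g]. /k/ is a voiceless obstruent between vowels /i/ and /o/, so it voices to [g]. /p/ is a voiceless obstruent between vowels /u/ and /e/, so it voices to [b]. /seranakoikoreupet/ → seranagoigoreubet.
Rule 4 (final cluster simplification): no segment meets the environment; /seranagoigoreubet/ is unchanged.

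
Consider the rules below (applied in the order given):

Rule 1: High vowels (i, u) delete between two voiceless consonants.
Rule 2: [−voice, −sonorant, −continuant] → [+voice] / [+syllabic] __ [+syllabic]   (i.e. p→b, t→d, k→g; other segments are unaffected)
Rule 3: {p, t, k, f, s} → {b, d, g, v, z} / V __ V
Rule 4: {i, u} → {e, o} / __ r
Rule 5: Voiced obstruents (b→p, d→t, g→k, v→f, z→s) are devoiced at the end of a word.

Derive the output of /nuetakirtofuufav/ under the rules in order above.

nuedagertovuuvaf

Rule 1 (high vowel syncope): no segment meets the environment; /nuetakirtofuufav/ is unchanged.
Rule 2 (intervocalic voicing): /t/ is a voiceless stop between vowels /e/ and /a/, so it voices to [d]. /k/ is a voiceless stop between vowels /a/ and /i/, so it voices to [g]. /nuetakirtofuufav/ → nuedagirtofuufav.
Rule 3 (intervocalic voicing): /f/ is a voiceless obstruent between vowels /o/ and /u/, so it voices to [v]. /f/ is a voiceless obstruent between vowels /u/ and /a/, so it voices to [v]. /nuedagirtofuufav/ → nuedagirtovuuvav.
Rule 4 (pre-rhotic lowering): /i/ is a high vowel immediately before /r/, so it lowers to [e]. /nuedagirtovuuvav/ → nuedagertovuuvav.
Rule 5 (final devoicing): /v/ is a voiced obstruent in word-final position, so it devoices to [f]. /nuedagertovuuvav/ → nuedagertovuuvaf.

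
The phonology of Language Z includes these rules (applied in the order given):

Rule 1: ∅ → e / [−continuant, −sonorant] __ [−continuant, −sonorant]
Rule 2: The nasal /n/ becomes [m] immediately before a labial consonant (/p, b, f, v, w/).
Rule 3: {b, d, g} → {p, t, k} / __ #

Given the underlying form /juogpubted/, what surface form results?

Rule 1 (stop-cluster e-epenthesis): /g/ and /p/ form a stop–stop cluster, so [e] is inserted between them. /b/ and /t/ form a stop–stop cluster, so [e] is inserted between them. /juogpubted/ → juogepubeted.
Rule 2 (nasal place assimilation): no segment meets the environment; /juogepubeted/ is unchanged.
Rule 3 (final devoicing): /d/ is a voiced stop in word-final position, so it devoices to [t]. /juogepubeted/ → juogepubetet.

juogepubetet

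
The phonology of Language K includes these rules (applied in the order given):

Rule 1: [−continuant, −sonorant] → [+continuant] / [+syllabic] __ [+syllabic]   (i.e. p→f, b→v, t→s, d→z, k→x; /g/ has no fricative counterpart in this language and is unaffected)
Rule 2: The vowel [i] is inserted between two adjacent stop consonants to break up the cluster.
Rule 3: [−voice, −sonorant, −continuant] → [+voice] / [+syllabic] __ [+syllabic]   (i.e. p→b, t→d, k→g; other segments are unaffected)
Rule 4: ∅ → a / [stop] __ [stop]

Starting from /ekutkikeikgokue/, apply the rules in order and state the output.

Rule 1 (intervocalic spirantization): /k/ is a stop between vowels /e/ and /u/, so it spirantizes to the fricative [x]. /k/ is a stop between vowels /i/ and /e/, so it spirantizes to the fricative [x]. /k/ is a stop between vowels /o/ and /u/, so it spirantizes to the fricative [x]. /ekutkikeikgokue/ → exutkixeikgoxue.
Rule 2 (stop-cluster i-epenthesis): /t/ and /k/ form a stop–stop cluster, so [i] is inserted between them. /k/ and /g/ form a stop–stop cluster, so [i] is inserted between them. /exutkixeikgoxue/ → exutikixeikigoxue.
Rule 3 (intervocalic voicing): /t/ is a voiceless stop between vowels /u/ and /i/, so it voices to [d]. /k/ is a voiceless stop between vowels /i/ and /i/, so it voices to [g]. /k/ is a voiceless stop between vowels /i/ and /i/, so it voices to [g]. /exutikixeikigoxue/ → exudigixeigigoxue.
Rule 4 (stop-cluster a-epenthesis): no segment meets the environment; /exudigixeigigoxue/ is unchanged.

exudigixeigigoxue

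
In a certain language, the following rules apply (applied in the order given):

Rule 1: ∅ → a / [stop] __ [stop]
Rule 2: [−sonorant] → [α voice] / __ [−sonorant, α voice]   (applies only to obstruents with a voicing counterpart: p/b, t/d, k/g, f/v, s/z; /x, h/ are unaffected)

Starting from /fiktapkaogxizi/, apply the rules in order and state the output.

fikatapakaokxizi

Rule 1 (stop-cluster a-epenthesis): /k/ and /t/ form a stop–stop cluster, so [a] is inserted between them. /p/ and /k/ form a stop–stop cluster, so [a] is inserted between them. /fiktapkaogxizi/ → fikatapakaogxizi.
Rule 2 (regressive voicing assimilation): /g/ precedes the voiceless obstruent /x/, so it devoices to [k] by assimilation. /fikatapakaogxizi/ → fikatapakaokxizi.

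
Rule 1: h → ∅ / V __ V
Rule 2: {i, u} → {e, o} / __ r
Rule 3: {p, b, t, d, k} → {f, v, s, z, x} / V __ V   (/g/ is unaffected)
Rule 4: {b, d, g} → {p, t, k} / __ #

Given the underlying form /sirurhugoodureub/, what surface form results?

Rule 1 (intervocalic h-deletion): no segment meets the environment; /sirurhugoodureub/ is unchanged.
Rule 2 (pre-rhotic lowering): /i/ is a high vowel immediately before /r/, so it lowers to [e]. /u/ is a high vowel immediately before /r/, so it lowers to [o]. /u/ is a high vowel immediately before /r/, so it lowers to [o]. /sirurhugoodureub/ → serorhugoodoreub.
Rule 3 (intervocalic spirantization): /d/ is a stop between vowels /o/ and /o/, so it spirantizes to the fricative [z]. /serorhugoodoreub/ → serorhugoozoreub.
Rule 4 (final devoicing): /b/ is a voiced stop in word-final position, so it devoices to [p]. /serorhugoozoreub/ → serorhugoozoreup.

serorhugoozoreup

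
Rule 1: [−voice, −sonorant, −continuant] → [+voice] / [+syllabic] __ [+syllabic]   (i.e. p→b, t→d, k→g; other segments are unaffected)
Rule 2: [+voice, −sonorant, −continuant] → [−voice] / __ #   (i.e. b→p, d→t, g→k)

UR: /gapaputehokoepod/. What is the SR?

gababudehogoebot

Rule 1 (intervocalic voicing): /p/ is a voiceless stop between vowels /a/ and /a/, so it voices to [b]. /p/ is a voiceless stop between vowels /a/ and /u/, so it voices to [b]. /t/ is a voiceless stop between vowels /u/ and /e/, so it voices to [d]. /k/ is a voiceless stop between vowels /o/ and /o/, so it voices to [g]. /p/ is a voiceless stop between vowels /e/ and /o/, so it voices to [b]. /gapaputehokoepod/ → gababudehogoebod.
Rule 2 (final devoicing): /d/ is a voiced stop in word-final position, so it devoices to [t]. /gababudehogoebod/ → gababudehogoebot.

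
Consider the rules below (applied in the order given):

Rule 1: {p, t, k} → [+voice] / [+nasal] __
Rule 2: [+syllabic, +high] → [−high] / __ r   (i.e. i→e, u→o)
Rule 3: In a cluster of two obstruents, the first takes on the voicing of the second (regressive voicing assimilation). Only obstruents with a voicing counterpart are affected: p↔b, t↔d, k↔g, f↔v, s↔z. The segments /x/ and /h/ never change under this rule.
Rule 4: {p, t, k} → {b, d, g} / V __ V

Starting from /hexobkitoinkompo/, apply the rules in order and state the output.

hexopkidoingombo

Rule 1 (post-nasal voicing): /k/ is a voiceless stop immediately after the nasal /n/, so it voices to [g]. /p/ is a voiceless stop immediately after the nasal /m/, so it voices to [b]. /hexobkitoinkompo/ → hexobkitoingombo.
Rule 2 (pre-rhotic lowering): no segment meets the environment; /hexobkitoingombo/ is unchanged.
Rule 3 (regressive voicing assimilation): /b/ precedes the voiceless obstruent /k/, so it devoices to [p] by assimilation. /hexobkitoingombo/ → hexopkitoingombo.
Rule 4 (intervocalic voicing): /t/ is a voiceless stop between vowels /i/ and /o/, so it voices to [d]. /hexopkitoingombo/ → hexopkidoingombo.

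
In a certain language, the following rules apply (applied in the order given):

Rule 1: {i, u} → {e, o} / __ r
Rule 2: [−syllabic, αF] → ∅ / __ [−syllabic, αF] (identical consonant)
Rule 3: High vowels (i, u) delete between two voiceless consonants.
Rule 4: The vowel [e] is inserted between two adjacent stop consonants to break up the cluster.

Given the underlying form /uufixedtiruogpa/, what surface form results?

Rule 1 (pre-rhotic lowering): /i/ is a high vowel immediately before /r/, so it lowers to [e]. /uufixedtiruogpa/ → uufixedteruogpa.
Rule 2 (degemination): no segment meets the environment; /uufixedteruogpa/ is unchanged.
Rule 3 (high vowel syncope): /i/ is a high vowel flanked by voiceless consonants /f/ and /x/, so it deletes. /uufixedteruogpa/ → uufxedteruogpa.
Rule 4 (stop-cluster e-epenthesis): /d/ and /t/ form a stop–stop cluster, so [e] is inserted between them. /g/ and /p/ form a stop–stop cluster, so [e] is inserted between them. /uufxedteruogpa/ → uufxedeteruogepa.

uufxedeteruogepa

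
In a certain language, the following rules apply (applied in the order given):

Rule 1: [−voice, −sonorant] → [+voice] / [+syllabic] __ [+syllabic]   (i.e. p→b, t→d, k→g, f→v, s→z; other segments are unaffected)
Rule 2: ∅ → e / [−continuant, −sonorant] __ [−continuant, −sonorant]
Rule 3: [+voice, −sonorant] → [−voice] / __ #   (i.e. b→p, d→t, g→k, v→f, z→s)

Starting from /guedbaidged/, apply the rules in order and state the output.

guedebaideget

Rule 1 (intervocalic voicing): no segment meets the environment; /guedbaidged/ is unchanged.
Rule 2 (stop-cluster e-epenthesis): /d/ and /b/ form a stop–stop cluster, so [e] is inserted between them. /d/ and /g/ form a stop–stop cluster, so [e] is inserted between them. /guedbaidged/ → guedebaideged.
Rule 3 (final devoicing): /d/ is a voiced obstruent in word-final position, so it devoices to [t]. /guedebaideged/ → guedebaideget.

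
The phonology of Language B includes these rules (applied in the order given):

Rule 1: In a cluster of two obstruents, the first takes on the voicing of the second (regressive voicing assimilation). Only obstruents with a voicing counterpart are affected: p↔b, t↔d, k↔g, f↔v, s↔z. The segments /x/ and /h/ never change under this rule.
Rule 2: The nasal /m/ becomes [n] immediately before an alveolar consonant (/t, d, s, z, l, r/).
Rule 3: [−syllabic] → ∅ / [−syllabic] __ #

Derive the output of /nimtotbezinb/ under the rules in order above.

Rule 1 (regressive voicing assimilation): /t/ precedes the voiced obstruent /b/, so it voices to [d] by assimilation. /nimtotbezinb/ → nimtodbezinb.
Rule 2 (nasal place assimilation): /m/ precedes the alveolar consonant /t/, so it assimilates in place to [n]. /nimtodbezinb/ → nintodbezinb.
Rule 3 (final cluster simplification): /b/ is the second consonant of a word-final cluster /nb/, so it deletes. /nintodbezinb/ → nintodbezin.

nintodbezin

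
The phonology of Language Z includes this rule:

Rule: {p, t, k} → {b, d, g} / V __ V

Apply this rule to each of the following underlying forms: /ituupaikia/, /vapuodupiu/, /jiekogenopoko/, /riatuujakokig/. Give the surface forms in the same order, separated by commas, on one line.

iduubaigia, vabuodubiu, jiegogenobogo, riaduujagogig

/ituupaikia/: /t/ is a voiceless stop between vowels /i/ and /u/, so it voices to [d]. /p/ is a voiceless stop between vowels /u/ and /a/, so it voices to [b]. /k/ is a voiceless stop between vowels /i/ and /i/, so it voices to [g]. → [iduubaigia].
/vapuodupiu/: /p/ is a voiceless stop between vowels /a/ and /u/, so it voices to [b]. /p/ is a voiceless stop between vowels /u/ and /i/, so it voices to [b]. → [vabuodubiu].
/jiekogenopoko/: /k/ is a voiceless stop between vowels /e/ and /o/, so it voices to [g]. /p/ is a voiceless stop between vowels /o/ and /o/, so it voices to [b]. /k/ is a voiceless stop between vowels /o/ and /o/, so it voices to [g]. → [jiegogenobogo].
/riatuujakokig/: /t/ is a voiceless stop between vowels /a/ and /u/, so it voices to [d]. /k/ is a voiceless stop between vowels /a/ and /o/, so it voices to [g]. /k/ is a voiceless stop between vowels /o/ and /i/, so it voices to [g]. → [riaduujagogig].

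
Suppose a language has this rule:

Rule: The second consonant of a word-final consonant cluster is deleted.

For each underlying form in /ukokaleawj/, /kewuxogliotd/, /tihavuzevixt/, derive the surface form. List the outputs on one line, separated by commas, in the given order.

/ukokaleawj/: /j/ is the second consonant of a word-final cluster /wj/, so it deletes. → [ukokaleaw].
/kewuxogliotd/: /d/ is the second consonant of a word-final cluster /td/, so it deletes. → [kewuxogliot].
/tihavuzevixt/: /t/ is the second consonant of a word-final cluster /xt/, so it deletes. → [tihavuzevix].

ukokaleaw, kewuxogliot, tihavuzevix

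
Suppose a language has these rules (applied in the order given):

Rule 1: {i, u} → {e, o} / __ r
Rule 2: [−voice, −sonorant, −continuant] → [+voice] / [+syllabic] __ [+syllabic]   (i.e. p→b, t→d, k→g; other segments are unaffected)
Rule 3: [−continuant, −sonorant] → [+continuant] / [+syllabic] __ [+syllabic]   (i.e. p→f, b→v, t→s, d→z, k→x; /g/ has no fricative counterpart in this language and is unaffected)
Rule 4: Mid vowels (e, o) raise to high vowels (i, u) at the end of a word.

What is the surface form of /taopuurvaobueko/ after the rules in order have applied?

Rule 1 (pre-rhotic lowering): /u/ is a high vowel immediately before /r/, so it lowers to [o]. /taopuurvaobueko/ → taopuorvaobueko.
Rule 2 (intervocalic voicing): /p/ is a voiceless stop between vowels /o/ and /u/, so it voices to [b]. /k/ is a voiceless stop between vowels /e/ and /o/, so it voices to [g]. /taopuorvaobueko/ → taobuorvaobuego.
Rule 3 (intervocalic spirantization): /b/ is a stop between vowels /o/ and /u/, so it spirantizes to the fricative [v]. /b/ is a stop between vowels /o/ and /u/, so it spirantizes to the fricative [v]. /taobuorvaobuego/ → taovuorvaovuego.
Rule 4 (final vowel raising): /o/ is a mid vowel in word-final position, so it raises to [u]. /taovuorvaovuego/ → taovuorvaovuegu.

taovuorvaovuegu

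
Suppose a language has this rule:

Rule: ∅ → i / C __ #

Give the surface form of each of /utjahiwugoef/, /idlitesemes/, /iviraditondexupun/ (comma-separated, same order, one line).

/utjahiwugoef/: the form ends in the consonant /f/, so [i] is inserted word-finally. → [utjahiwugoefi].
/idlitesemes/: the form ends in the consonant /s/, so [i] is inserted word-finally. → [idlitesemesi].
/iviraditondexupun/: the form ends in the consonant /n/, so [i] is inserted word-finally. → [iviraditondexupuni].

utjahiwugoefi, idlitesemesi, iviraditondexupuni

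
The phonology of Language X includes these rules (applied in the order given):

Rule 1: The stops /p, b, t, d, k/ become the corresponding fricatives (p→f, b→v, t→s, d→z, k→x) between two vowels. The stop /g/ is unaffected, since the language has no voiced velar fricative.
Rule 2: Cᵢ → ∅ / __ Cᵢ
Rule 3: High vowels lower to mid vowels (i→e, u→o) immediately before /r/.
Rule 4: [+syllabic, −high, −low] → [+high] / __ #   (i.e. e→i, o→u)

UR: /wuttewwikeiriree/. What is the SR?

wutewixeererei

Rule 1 (intervocalic spirantization): /k/ is a stop between vowels /i/ and /e/, so it spirantizes to the fricative [x]. /wuttewwikeiriree/ → wuttewwixeiriree.
Rule 2 (degemination): /tt/ is a geminate; the first /t/ deletes. /ww/ is a geminate; the first /w/ deletes. /wuttewwixeiriree/ → wutewixeiriree.
Rule 3 (pre-rhotic lowering): /i/ is a high vowel immediately before /r/, so it lowers to [e]. /i/ is a high vowel immediately before /r/, so it lowers to [e]. /wutewixeiriree/ → wutewixeereree.
Rule 4 (final vowel raising): /e/ is a mid vowel in word-final position, so it raises to [i]. /wutewixeereree/ → wutewixeererei.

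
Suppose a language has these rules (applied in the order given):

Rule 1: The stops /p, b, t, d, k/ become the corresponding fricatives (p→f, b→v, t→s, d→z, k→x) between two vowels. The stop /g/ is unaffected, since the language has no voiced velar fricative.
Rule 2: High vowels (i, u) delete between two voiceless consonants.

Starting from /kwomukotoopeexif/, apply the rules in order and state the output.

Rule 1 (intervocalic spirantization): /k/ is a stop between vowels /u/ and /o/, so it spirantizes to the fricative [x]. /t/ is a stop between vowels /o/ and /o/, so it spirantizes to the fricative [s]. /p/ is a stop between vowels /o/ and /e/, so it spirantizes to the fricative [f]. /kwomukotoopeexif/ → kwomuxosoofeexif.
Rule 2 (high vowel syncope): /i/ is a high vowel flanked by voiceless consonants /x/ and /f/, so it deletes. /kwomuxosoofeexif/ → kwomuxosoofeexf.

kwomuxosoofeexf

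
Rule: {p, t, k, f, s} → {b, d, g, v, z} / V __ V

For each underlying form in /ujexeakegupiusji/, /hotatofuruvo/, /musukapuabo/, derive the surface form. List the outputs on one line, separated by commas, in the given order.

ujexeagegubiusji, hodadovuruvo, muzugabuabo

/ujexeakegupiusji/: /k/ is a voiceless obstruent between vowels /a/ and /e/, so it voices to [g]. /p/ is a voiceless obstruent between vowels /u/ and /i/, so it voices to [b]. → [ujexeagegubiusji].
/hotatofuruvo/: /t/ is a voiceless obstruent between vowels /o/ and /a/, so it voices to [d]. /t/ is a voiceless obstruent between vowels /a/ and /o/, so it voices to [d]. /f/ is a voiceless obstruent between vowels /o/ and /u/, so it voices to [v]. → [hodadovuruvo].
/musukapuabo/: /s/ is a voiceless obstruent between vowels /u/ and /u/, so it voices to [z]. /k/ is a voiceless obstruent between vowels /u/ and /a/, so it voices to [g]. /p/ is a voiceless obstruent between vowels /a/ and /u/, so it voices to [b]. → [muzugabuabo].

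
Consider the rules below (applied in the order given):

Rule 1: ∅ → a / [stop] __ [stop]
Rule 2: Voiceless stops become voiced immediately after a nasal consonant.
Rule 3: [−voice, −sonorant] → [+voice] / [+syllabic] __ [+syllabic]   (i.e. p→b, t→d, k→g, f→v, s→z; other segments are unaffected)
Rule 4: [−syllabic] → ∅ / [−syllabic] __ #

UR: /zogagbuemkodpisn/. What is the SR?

Rule 1 (stop-cluster a-epenthesis): /g/ and /b/ form a stop–stop cluster, so [a] is inserted between them. /d/ and /p/ form a stop–stop cluster, so [a] is inserted between them. /zogagbuemkodpisn/ → zogagabuemkodapisn.
Rule 2 (post-nasal voicing): /k/ is a voiceless stop immediately after the nasal /m/, so it voices to [g]. /zogagabuemkodapisn/ → zogagabuemgodapisn.
Rule 3 (intervocalic voicing): /p/ is a voiceless obstruent between vowels /a/ and /i/, so it voices to [b]. /zogagabuemgodapisn/ → zogagabuemgodabisn.
Rule 4 (final cluster simplification): /n/ is the second consonant of a word-final cluster /sn/, so it deletes. /zogagabuemgodabisn/ → zogagabuemgodabis.

zogagabuemgodabis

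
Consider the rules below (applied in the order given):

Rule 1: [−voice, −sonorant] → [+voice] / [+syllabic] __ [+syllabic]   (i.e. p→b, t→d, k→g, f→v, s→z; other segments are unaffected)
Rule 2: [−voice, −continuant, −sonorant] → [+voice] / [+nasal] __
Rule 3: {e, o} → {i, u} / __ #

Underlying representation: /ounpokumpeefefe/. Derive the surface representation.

ounbogumbeevevi

Rule 1 (intervocalic voicing): /k/ is a voiceless obstruent between vowels /o/ and /u/, so it voices to [g]. /f/ is a voiceless obstruent between vowels /e/ and /e/, so it voices to [v]. /f/ is a voiceless obstruent between vowels /e/ and /e/, so it voices to [v]. /ounpokumpeefefe/ → ounpogumpeeveve.
Rule 2 (post-nasal voicing): /p/ is a voiceless stop immediately after the nasal /n/, so it voices to [b]. /p/ is a voiceless stop immediately after the nasal /m/, so it voices to [b]. /ounpogumpeeveve/ → ounbogumbeeveve.
Rule 3 (final vowel raising): /e/ is a mid vowel in word-final position, so it raises to [i]. /ounbogumbeeveve/ → ounbogumbeevevi.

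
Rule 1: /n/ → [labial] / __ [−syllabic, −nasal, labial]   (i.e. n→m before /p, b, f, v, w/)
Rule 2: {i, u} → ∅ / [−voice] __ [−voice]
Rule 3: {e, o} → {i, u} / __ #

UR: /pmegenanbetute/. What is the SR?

Rule 1 (nasal place assimilation): /n/ precedes the labial consonant /b/, so it assimilates in place to [m]. /pmegenanbetute/ → pmegenambetute.
Rule 2 (high vowel syncope): /u/ is a high vowel flanked by voiceless consonants /t/ and /t/, so it deletes. /pmegenambetute/ → pmegenambette.
Rule 3 (final vowel raising): /e/ is a mid vowel in word-final position, so it raises to [i]. /pmegenambette/ → pmegenambetti.

pmegenambetti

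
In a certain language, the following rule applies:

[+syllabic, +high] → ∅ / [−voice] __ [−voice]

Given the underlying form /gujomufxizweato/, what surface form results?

gujomufxizweato

No segment of /gujomufxizweato/ meets the structural description of the rule, so the form surfaces unchanged.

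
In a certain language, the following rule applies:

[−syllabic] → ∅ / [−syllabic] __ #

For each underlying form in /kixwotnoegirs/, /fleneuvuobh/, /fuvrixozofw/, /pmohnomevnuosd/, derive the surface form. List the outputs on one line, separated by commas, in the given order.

/kixwotnoegirs/: /s/ is the second consonant of a word-final cluster /rs/, so it deletes. → [kixwotnoegir].
/fleneuvuobh/: /h/ is the second consonant of a word-final cluster /bh/, so it deletes. → [fleneuvuob].
/fuvrixozofw/: /w/ is the second consonant of a word-final cluster /fw/, so it deletes. → [fuvrixozof].
/pmohnomevnuosd/: /d/ is the second consonant of a word-final cluster /sd/, so it deletes. → [pmohnomevnuos].

kixwotnoegir, fleneuvuob, fuvrixozof, pmohnomevnuos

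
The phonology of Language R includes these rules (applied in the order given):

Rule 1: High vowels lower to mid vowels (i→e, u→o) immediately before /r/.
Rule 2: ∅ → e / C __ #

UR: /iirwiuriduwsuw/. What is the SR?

Rule 1 (pre-rhotic lowering): /i/ is a high vowel immediately before /r/, so it lowers to [e]. /u/ is a high vowel immediately before /r/, so it lowers to [o]. /iirwiuriduwsuw/ → ierwioriduwsuw.
Rule 2 (final e-epenthesis): the form ends in the consonant /w/, so [e] is inserted word-finally. /ierwioriduwsuw/ → ierwioriduwsuwe.

ierwioriduwsuwe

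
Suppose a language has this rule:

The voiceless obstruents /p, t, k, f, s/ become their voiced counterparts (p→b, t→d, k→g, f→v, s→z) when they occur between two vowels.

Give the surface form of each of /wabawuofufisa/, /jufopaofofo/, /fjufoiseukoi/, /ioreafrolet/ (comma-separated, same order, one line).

wabawuovuviza, juvobaovovo, fjuvoizeugoi, ioreafrolet

/wabawuofufisa/: /f/ is a voiceless obstruent between vowels /o/ and /u/, so it voices to [v]. /f/ is a voiceless obstruent between vowels /u/ and /i/, so it voices to [v]. /s/ is a voiceless obstruent between vowels /i/ and /a/, so it voices to [z]. → [wabawuovuviza].
/jufopaofofo/: /f/ is a voiceless obstruent between vowels /u/ and /o/, so it voices to [v]. /p/ is a voiceless obstruent between vowels /o/ and /a/, so it voices to [b]. /f/ is a voiceless obstruent between vowels /o/ and /o/, so it voices to [v]. /f/ is a voiceless obstruent between vowels /o/ and /o/, so it voices to [v]. → [juvobaovovo].
/fjufoiseukoi/: /f/ is a voiceless obstruent between vowels /u/ and /o/, so it voices to [v]. /s/ is a voiceless obstruent between vowels /i/ and /e/, so it voices to [z]. /k/ is a voiceless obstruent between vowels /u/ and /o/, so it voices to [g]. → [fjuvoizeugoi].
/ioreafrolet/: the rule's environment is not met; surfaces unchanged as [ioreafrolet].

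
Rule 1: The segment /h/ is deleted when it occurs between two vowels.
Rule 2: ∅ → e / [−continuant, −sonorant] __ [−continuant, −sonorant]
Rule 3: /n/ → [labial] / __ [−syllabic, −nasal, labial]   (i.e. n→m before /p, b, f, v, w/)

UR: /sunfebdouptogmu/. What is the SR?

sumfebedoupetogmu

Rule 1 (intervocalic h-deletion): no segment meets the environment; /sunfebdouptogmu/ is unchanged.
Rule 2 (stop-cluster e-epenthesis): /b/ and /d/ form a stop–stop cluster, so [e] is inserted between them. /p/ and /t/ form a stop–stop cluster, so [e] is inserted between them. /sunfebdouptogmu/ → sunfebedoupetogmu.
Rule 3 (nasal place assimilation): /n/ precedes the labial consonant /f/, so it assimilates in place to [m]. /sunfebedoupetogmu/ → sumfebedoupetogmu.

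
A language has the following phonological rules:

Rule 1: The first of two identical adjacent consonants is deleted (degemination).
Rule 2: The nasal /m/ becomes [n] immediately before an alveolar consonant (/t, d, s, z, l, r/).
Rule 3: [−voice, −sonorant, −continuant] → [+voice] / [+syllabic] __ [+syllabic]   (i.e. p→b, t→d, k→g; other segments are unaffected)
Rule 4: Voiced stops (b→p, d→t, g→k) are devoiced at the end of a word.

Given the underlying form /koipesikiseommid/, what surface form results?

koibesigiseomit

Rule 1 (degemination): /mm/ is a geminate; the first /m/ deletes. /koipesikiseommid/ → koipesikiseomid.
Rule 2 (nasal place assimilation): no segment meets the environment; /koipesikiseomid/ is unchanged.
Rule 3 (intervocalic voicing): /p/ is a voiceless stop between vowels /i/ and /e/, so it voices to [b]. /k/ is a voiceless stop between vowels /i/ and /i/, so it voices to [g]. /koipesikiseomid/ → koibesigiseomid.
Rule 4 (final devoicing): /d/ is a voiced stop in word-final position, so it devoices to [t]. /koibesigiseomid/ → koibesigiseomit.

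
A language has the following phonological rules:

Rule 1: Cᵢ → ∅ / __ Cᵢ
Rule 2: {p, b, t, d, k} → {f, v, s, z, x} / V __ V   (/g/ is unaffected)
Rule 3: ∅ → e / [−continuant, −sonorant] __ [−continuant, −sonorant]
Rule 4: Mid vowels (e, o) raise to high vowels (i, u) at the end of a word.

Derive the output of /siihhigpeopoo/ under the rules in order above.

Rule 1 (degemination): /hh/ is a geminate; the first /h/ deletes. /siihhigpeopoo/ → siihigpeopoo.
Rule 2 (intervocalic spirantization): /p/ is a stop between vowels /o/ and /o/, so it spirantizes to the fricative [f]. /siihigpeopoo/ → siihigpeofoo.
Rule 3 (stop-cluster e-epenthesis): /g/ and /p/ form a stop–stop cluster, so [e] is inserted between them. /siihigpeofoo/ → siihigepeofoo.
Rule 4 (final vowel raising): /o/ is a mid vowel in word-final position, so it raises to [u]. /siihigepeofoo/ → siihigepeofou.

siihigepeofou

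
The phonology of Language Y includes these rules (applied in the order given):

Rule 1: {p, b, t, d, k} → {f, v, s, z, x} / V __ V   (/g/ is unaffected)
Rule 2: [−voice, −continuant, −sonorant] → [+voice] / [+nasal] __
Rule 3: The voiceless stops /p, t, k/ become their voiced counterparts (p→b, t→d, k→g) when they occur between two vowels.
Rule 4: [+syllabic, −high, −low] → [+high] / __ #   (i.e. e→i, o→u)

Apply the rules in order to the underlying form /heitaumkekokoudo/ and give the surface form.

Rule 1 (intervocalic spirantization): /t/ is a stop between vowels /i/ and /a/, so it spirantizes to the fricative [s]. /k/ is a stop between vowels /e/ and /o/, so it spirantizes to the fricative [x]. /k/ is a stop between vowels /o/ and /o/, so it spirantizes to the fricative [x]. /d/ is a stop between vowels /u/ and /o/, so it spirantizes to the fricative [z]. /heitaumkekokoudo/ → heisaumkexoxouzo.
Rule 2 (post-nasal voicing): /k/ is a voiceless stop immediately after the nasal /m/, so it voices to [g]. /heisaumkexoxouzo/ → heisaumgexoxouzo.
Rule 3 (intervocalic voicing): no segment meets the environment; /heisaumgexoxouzo/ is unchanged.
Rule 4 (final vowel raising): /o/ is a mid vowel in word-final position, so it raises to [u]. /heisaumgexoxouzo/ → heisaumgexoxouzu.

heisaumgexoxouzu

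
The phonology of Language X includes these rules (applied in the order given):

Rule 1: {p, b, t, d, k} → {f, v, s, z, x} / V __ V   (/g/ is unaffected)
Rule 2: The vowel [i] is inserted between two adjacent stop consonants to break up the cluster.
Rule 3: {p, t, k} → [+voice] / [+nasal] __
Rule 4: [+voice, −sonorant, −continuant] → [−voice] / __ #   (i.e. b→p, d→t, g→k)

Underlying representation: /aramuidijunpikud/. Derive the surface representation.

Rule 1 (intervocalic spirantization): /d/ is a stop between vowels /i/ and /i/, so it spirantizes to the fricative [z]. /k/ is a stop between vowels /i/ and /u/, so it spirantizes to the fricative [x]. /aramuidijunpikud/ → aramuizijunpixud.
Rule 2 (stop-cluster i-epenthesis): no segment meets the environment; /aramuizijunpixud/ is unchanged.
Rule 3 (post-nasal voicing): /p/ is a voiceless stop immediately after the nasal /n/, so it voices to [b]. /aramuizijunpixud/ → aramuizijunbixud.
Rule 4 (final devoicing): /d/ is a voiced stop in word-final position, so it devoices to [t]. /aramuizijunbixud/ → aramuizijunbixut.

aramuizijunbixut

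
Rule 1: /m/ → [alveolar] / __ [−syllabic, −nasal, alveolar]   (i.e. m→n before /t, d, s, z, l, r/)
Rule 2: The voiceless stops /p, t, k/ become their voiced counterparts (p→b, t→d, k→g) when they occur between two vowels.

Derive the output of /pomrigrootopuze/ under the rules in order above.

ponrigroodobuze

Rule 1 (nasal place assimilation): /m/ precedes the alveolar consonant /r/, so it assimilates in place to [n]. /pomrigrootopuze/ → ponrigrootopuze.
Rule 2 (intervocalic voicing): /t/ is a voiceless stop between vowels /o/ and /o/, so it voices to [d]. /p/ is a voiceless stop between vowels /o/ and /u/, so it voices to [b]. /ponrigrootopuze/ → ponrigroodobuze.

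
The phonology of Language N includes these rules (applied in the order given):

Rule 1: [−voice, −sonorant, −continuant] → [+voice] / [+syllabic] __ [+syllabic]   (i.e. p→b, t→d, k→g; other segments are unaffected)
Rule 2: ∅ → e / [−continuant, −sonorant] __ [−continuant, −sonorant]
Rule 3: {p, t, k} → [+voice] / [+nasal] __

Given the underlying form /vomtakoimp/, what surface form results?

vomdagoimb

Rule 1 (intervocalic voicing): /k/ is a voiceless stop between vowels /a/ and /o/, so it voices to [g]. /vomtakoimp/ → vomtagoimp.
Rule 2 (stop-cluster e-epenthesis): no segment meets the environment; /vomtagoimp/ is unchanged.
Rule 3 (post-nasal voicing): /t/ is a voiceless stop immediately after the nasal /m/, so it voices to [d]. /p/ is a voiceless stop immediately after the nasal /m/, so it voices to [b]. /vomtagoimp/ → vomdagoimb.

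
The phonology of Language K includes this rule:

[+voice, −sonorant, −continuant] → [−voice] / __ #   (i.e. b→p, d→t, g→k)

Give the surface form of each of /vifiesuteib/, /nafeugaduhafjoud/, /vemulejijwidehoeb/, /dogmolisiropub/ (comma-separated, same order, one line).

/vifiesuteib/: /b/ is a voiced stop in word-final position, so it devoices to [p]. → [vifiesuteip].
/nafeugaduhafjoud/: /d/ is a voiced stop in word-final position, so it devoices to [t]. → [nafeugaduhafjout].
/vemulejijwidehoeb/: /b/ is a voiced stop in word-final position, so it devoices to [p]. → [vemulejijwidehoep].
/dogmolisiropub/: /b/ is a voiced stop in word-final position, so it devoices to [p]. → [dogmolisiropup].

vifiesuteip, nafeugaduhafjout, vemulejijwidehoep, dogmolisiropup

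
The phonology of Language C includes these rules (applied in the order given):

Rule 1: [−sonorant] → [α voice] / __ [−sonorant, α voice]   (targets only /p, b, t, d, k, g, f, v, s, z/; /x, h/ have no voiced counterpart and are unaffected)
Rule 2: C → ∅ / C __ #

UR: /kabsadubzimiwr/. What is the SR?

Rule 1 (regressive voicing assimilation): /b/ precedes the voiceless obstruent /s/, so it devoices to [p] by assimilation. /kabsadubzimiwr/ → kapsadubzimiwr.
Rule 2 (final cluster simplification): /r/ is the second consonant of a word-final cluster /wr/, so it deletes. /kapsadubzimiwr/ → kapsadubzimiw.

kapsadubzimiw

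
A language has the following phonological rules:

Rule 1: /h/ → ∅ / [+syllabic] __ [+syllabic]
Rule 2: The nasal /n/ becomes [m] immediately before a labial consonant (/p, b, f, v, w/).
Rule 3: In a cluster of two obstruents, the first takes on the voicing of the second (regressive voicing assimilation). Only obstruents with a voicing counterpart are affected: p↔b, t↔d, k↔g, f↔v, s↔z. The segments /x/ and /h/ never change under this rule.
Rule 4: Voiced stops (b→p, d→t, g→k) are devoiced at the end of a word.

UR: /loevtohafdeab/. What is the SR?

Rule 1 (intervocalic h-deletion): /h/ occurs between vowels /o/ and /a/, so it deletes. /loevtohafdeab/ → loevtoafdeab.
Rule 2 (nasal place assimilation): no segment meets the environment; /loevtoafdeab/ is unchanged.
Rule 3 (regressive voicing assimilation): /v/ precedes the voiceless obstruent /t/, so it devoices to [f] by assimilation. /f/ precedes the voiced obstruent /d/, so it voices to [v] by assimilation. /loevtoafdeab/ → loeftoavdeab.
Rule 4 (final devoicing): /b/ is a voiced stop in word-final position, so it devoices to [p]. /loeftoavdeab/ → loeftoavdeap.

loeftoavdeap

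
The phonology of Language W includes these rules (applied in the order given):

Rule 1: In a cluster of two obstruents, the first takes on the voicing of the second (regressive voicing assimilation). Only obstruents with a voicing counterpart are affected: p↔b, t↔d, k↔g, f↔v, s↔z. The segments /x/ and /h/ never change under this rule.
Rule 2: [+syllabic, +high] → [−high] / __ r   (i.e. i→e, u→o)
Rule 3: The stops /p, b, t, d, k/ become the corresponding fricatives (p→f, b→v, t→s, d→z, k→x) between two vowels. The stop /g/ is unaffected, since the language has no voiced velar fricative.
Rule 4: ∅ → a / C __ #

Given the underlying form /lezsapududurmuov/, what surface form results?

lessafuzuzormuova

Rule 1 (regressive voicing assimilation): /z/ precedes the voiceless obstruent /s/, so it devoices to [s] by assimilation. /lezsapududurmuov/ → lessapududurmuov.
Rule 2 (pre-rhotic lowering): /u/ is a high vowel immediately before /r/, so it lowers to [o]. /lessapududurmuov/ → lessapududormuov.
Rule 3 (intervocalic spirantization): /p/ is a stop between vowels /a/ and /u/, so it spirantizes to the fricative [f]. /d/ is a stop between vowels /u/ and /u/, so it spirantizes to the fricative [z]. /d/ is a stop between vowels /u/ and /o/, so it spirantizes to the fricative [z]. /lessapududormuov/ → lessafuzuzormuov.
Rule 4 (final a-epenthesis): the form ends in the consonant /v/, so [a] is inserted word-finally. /lessafuzuzormuov/ → lessafuzuzormuova.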